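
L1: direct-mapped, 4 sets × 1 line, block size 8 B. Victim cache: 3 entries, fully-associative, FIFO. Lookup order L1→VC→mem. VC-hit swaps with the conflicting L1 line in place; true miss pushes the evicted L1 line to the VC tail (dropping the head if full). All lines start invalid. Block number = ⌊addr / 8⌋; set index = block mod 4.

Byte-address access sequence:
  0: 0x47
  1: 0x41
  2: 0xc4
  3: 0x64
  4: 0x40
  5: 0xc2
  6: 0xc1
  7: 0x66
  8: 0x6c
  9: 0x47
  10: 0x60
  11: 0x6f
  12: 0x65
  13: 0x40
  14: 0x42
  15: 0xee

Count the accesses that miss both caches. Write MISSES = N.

MISSES = 5

0: 0x47 (blk 8, set 0) → MISS  vc=[]
1: 0x41 (blk 8, set 0) → L1-HIT  vc=[]
2: 0xc4 (blk 24, set 0) → MISS  vc=[8]
3: 0x64 (blk 12, set 0) → MISS  vc=[8, 24]
4: 0x40 (blk 8, set 0) → VC-HIT  vc=[12, 24]
5: 0xc2 (blk 24, set 0) → VC-HIT  vc=[12, 8]
6: 0xc1 (blk 24, set 0) → L1-HIT  vc=[12, 8]
7: 0x66 (blk 12, set 0) → VC-HIT  vc=[24, 8]
8: 0x6c (blk 13, set 1) → MISS  vc=[24, 8]
9: 0x47 (blk 8, set 0) → VC-HIT  vc=[24, 12]
10: 0x60 (blk 12, set 0) → VC-HIT  vc=[24, 8]
11: 0x6f (blk 13, set 1) → L1-HIT  vc=[24, 8]
12: 0x65 (blk 12, set 0) → L1-HIT  vc=[24, 8]
13: 0x40 (blk 8, set 0) → VC-HIT  vc=[24, 12]
14: 0x42 (blk 8, set 0) → L1-HIT  vc=[24, 12]
15: 0xee (blk 29, set 1) → MISS  vc=[24, 12, 13]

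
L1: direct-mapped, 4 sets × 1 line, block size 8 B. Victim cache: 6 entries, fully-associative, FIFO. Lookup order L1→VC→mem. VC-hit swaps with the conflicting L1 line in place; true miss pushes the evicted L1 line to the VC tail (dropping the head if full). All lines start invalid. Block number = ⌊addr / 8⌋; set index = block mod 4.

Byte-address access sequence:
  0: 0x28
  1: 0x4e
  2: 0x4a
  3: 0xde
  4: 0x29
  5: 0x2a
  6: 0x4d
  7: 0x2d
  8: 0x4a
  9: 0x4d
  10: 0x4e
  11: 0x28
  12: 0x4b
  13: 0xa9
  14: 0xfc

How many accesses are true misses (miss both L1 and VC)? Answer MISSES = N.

  [0] addr=0x28 blk=5 s=1: MISS | VC []
  [1] addr=0x4e blk=9 s=1: MISS | VC [5]
  [2] addr=0x4a blk=9 s=1: L1-HIT | VC [5]
  [3] addr=0xde blk=27 s=3: MISS | VC [5]
  [4] addr=0x29 blk=5 s=1: VC-HIT | VC [9]
  [5] addr=0x2a blk=5 s=1: L1-HIT | VC [9]
  [6] addr=0x4d blk=9 s=1: VC-HIT | VC [5]
  [7] addr=0x2d blk=5 s=1: VC-HIT | VC [9]
  [8] addr=0x4a blk=9 s=1: VC-HIT | VC [5]
  [9] addr=0x4d blk=9 s=1: L1-HIT | VC [5]
  [10] addr=0x4e blk=9 s=1: L1-HIT | VC [5]
  [11] addr=0x28 blk=5 s=1: VC-HIT | VC [9]
  [12] addr=0x4b blk=9 s=1: VC-HIT | VC [5]
  [13] addr=0xa9 blk=21 s=1: MISS | VC [5, 9]
  [14] addr=0xfc blk=31 s=3: MISS | VC [5, 9, 27]

MISSES = 5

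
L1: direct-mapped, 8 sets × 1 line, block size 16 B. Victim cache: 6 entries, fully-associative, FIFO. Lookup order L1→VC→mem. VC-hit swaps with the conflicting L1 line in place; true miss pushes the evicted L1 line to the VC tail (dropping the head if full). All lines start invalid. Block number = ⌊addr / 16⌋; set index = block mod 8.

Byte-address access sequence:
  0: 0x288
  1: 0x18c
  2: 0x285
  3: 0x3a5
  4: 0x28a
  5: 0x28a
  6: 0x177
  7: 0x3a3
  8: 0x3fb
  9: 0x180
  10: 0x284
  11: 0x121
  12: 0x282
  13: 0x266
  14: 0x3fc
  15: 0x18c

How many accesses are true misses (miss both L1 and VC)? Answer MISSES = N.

0: 0x288 (blk 40, set 0) → MISS  vc=[]
1: 0x18c (blk 24, set 0) → MISS  vc=[40]
2: 0x285 (blk 40, set 0) → VC-HIT  vc=[24]
3: 0x3a5 (blk 58, set 2) → MISS  vc=[24]
4: 0x28a (blk 40, set 0) → L1-HIT  vc=[24]
5: 0x28a (blk 40, set 0) → L1-HIT  vc=[24]
6: 0x177 (blk 23, set 7) → MISS  vc=[24]
7: 0x3a3 (blk 58, set 2) → L1-HIT  vc=[24]
8: 0x3fb (blk 63, set 7) → MISS  vc=[24, 23]
9: 0x180 (blk 24, set 0) → VC-HIT  vc=[40, 23]
10: 0x284 (blk 40, set 0) → VC-HIT  vc=[24, 23]
11: 0x121 (blk 18, set 2) → MISS  vc=[24, 23, 58]
12: 0x282 (blk 40, set 0) → L1-HIT  vc=[24, 23, 58]
13: 0x266 (blk 38, set 6) → MISS  vc=[24, 23, 58]
14: 0x3fc (blk 63, set 7) → L1-HIT  vc=[24, 23, 58]
15: 0x18c (blk 24, set 0) → VC-HIT  vc=[40, 23, 58]

MISSES = 7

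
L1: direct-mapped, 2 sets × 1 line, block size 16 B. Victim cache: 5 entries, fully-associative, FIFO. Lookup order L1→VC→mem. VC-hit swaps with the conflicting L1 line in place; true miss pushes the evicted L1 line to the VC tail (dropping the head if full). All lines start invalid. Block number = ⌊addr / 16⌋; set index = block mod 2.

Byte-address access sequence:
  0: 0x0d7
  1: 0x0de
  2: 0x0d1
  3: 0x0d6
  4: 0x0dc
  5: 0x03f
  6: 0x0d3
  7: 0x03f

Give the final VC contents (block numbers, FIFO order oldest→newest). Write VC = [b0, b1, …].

VC = [13]

0: 0xd7 (blk 13, set 1) → MISS  vc=[]
1: 0xde (blk 13, set 1) → L1-HIT  vc=[]
2: 0xd1 (blk 13, set 1) → L1-HIT  vc=[]
3: 0xd6 (blk 13, set 1) → L1-HIT  vc=[]
4: 0xdc (blk 13, set 1) → L1-HIT  vc=[]
5: 0x3f (blk 3, set 1) → MISS  vc=[13]
6: 0xd3 (blk 13, set 1) → VC-HIT  vc=[3]
7: 0x3f (blk 3, set 1) → VC-HIT  vc=[13]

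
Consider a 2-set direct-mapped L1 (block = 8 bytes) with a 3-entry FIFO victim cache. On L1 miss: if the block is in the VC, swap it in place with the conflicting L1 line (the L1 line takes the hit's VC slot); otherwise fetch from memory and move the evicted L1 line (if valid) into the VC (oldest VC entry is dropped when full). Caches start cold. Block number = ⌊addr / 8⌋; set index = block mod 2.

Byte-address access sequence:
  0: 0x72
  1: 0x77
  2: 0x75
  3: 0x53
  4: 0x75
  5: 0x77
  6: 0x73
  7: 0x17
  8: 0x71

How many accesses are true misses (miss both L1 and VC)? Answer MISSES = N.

MISSES = 3

  [0] addr=0x72 blk=14 s=0: MISS | VC []
  [1] addr=0x77 blk=14 s=0: L1-HIT | VC []
  [2] addr=0x75 blk=14 s=0: L1-HIT | VC []
  [3] addr=0x53 blk=10 s=0: MISS | VC [14]
  [4] addr=0x75 blk=14 s=0: VC-HIT | VC [10]
  [5] addr=0x77 blk=14 s=0: L1-HIT | VC [10]
  [6] addr=0x73 blk=14 s=0: L1-HIT | VC [10]
  [7] addr=0x17 blk=2 s=0: MISS | VC [10, 14]
  [8] addr=0x71 blk=14 s=0: VC-HIT | VC [10, 2]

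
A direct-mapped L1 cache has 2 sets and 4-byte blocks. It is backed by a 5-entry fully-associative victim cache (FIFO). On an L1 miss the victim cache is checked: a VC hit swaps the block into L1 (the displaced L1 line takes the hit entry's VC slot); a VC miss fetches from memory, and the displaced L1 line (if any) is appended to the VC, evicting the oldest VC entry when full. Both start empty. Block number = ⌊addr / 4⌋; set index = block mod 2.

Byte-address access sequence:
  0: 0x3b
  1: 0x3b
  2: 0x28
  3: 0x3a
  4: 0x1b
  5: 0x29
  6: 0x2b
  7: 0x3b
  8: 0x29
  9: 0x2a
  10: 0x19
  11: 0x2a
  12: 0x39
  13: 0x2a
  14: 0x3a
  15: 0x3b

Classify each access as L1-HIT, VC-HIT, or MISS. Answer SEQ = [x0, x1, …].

SEQ = [MISS, L1-HIT, MISS, VC-HIT, MISS, VC-HIT, L1-HIT, VC-HIT, VC-HIT, L1-HIT, VC-HIT, VC-HIT, VC-HIT, VC-HIT, VC-HIT, L1-HIT]

#0 0x3b→b14/s0 MISS; vc=[]
#1 0x3b→b14/s0 L1-HIT; vc=[]
#2 0x28→b10/s0 MISS; vc=[14]
#3 0x3a→b14/s0 VC-HIT; vc=[10]
#4 0x1b→b6/s0 MISS; vc=[10,14]
#5 0x29→b10/s0 VC-HIT; vc=[6,14]
#6 0x2b→b10/s0 L1-HIT; vc=[6,14]
#7 0x3b→b14/s0 VC-HIT; vc=[6,10]
#8 0x29→b10/s0 VC-HIT; vc=[6,14]
#9 0x2a→b10/s0 L1-HIT; vc=[6,14]
#10 0x19→b6/s0 VC-HIT; vc=[10,14]
#11 0x2a→b10/s0 VC-HIT; vc=[6,14]
#12 0x39→b14/s0 VC-HIT; vc=[6,10]
#13 0x2a→b10/s0 VC-HIT; vc=[6,14]
#14 0x3a→b14/s0 VC-HIT; vc=[6,10]
#15 0x3b→b14/s0 L1-HIT; vc=[6,10]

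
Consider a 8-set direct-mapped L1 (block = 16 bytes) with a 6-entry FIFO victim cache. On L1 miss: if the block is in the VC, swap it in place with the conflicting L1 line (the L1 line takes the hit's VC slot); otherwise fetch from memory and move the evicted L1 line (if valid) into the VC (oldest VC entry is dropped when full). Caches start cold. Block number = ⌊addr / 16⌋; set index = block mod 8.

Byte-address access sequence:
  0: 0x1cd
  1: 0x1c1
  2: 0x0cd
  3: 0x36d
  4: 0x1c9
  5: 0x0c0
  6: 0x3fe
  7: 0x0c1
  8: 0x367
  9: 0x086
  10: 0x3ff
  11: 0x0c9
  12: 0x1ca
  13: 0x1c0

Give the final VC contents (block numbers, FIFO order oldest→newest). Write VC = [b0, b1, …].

#0 0x1cd→b28/s4 MISS; vc=[]
#1 0x1c1→b28/s4 L1-HIT; vc=[]
#2 0xcd→b12/s4 MISS; vc=[28]
#3 0x36d→b54/s6 MISS; vc=[28]
#4 0x1c9→b28/s4 VC-HIT; vc=[12]
#5 0xc0→b12/s4 VC-HIT; vc=[28]
#6 0x3fe→b63/s7 MISS; vc=[28]
#7 0xc1→b12/s4 L1-HIT; vc=[28]
#8 0x367→b54/s6 L1-HIT; vc=[28]
#9 0x86→b8/s0 MISS; vc=[28]
#10 0x3ff→b63/s7 L1-HIT; vc=[28]
#11 0xc9→b12/s4 L1-HIT; vc=[28]
#12 0x1ca→b28/s4 VC-HIT; vc=[12]
#13 0x1c0→b28/s4 L1-HIT; vc=[12]

VC = [12]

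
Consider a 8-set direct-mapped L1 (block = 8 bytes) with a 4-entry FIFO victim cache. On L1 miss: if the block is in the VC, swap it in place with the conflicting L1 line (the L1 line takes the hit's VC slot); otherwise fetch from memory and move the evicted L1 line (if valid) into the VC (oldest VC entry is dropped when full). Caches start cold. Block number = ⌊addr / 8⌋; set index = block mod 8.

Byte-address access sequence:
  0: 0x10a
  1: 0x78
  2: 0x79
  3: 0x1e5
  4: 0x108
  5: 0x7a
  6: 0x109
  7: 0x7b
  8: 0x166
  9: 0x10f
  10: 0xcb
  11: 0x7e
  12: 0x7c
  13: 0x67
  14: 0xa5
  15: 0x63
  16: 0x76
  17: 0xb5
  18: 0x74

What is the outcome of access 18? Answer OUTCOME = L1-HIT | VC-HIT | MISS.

OUTCOME = VC-HIT

#0 0x10a→b33/s1 MISS; vc=[]
#1 0x78→b15/s7 MISS; vc=[]
#2 0x79→b15/s7 L1-HIT; vc=[]
#3 0x1e5→b60/s4 MISS; vc=[]
#4 0x108→b33/s1 L1-HIT; vc=[]
#5 0x7a→b15/s7 L1-HIT; vc=[]
#6 0x109→b33/s1 L1-HIT; vc=[]
#7 0x7b→b15/s7 L1-HIT; vc=[]
#8 0x166→b44/s4 MISS; vc=[60]
#9 0x10f→b33/s1 L1-HIT; vc=[60]
#10 0xcb→b25/s1 MISS; vc=[60,33]
#11 0x7e→b15/s7 L1-HIT; vc=[60,33]
#12 0x7c→b15/s7 L1-HIT; vc=[60,33]
#13 0x67→b12/s4 MISS; vc=[60,33,44]
#14 0xa5→b20/s4 MISS; vc=[60,33,44,12]
#15 0x63→b12/s4 VC-HIT; vc=[60,33,44,20]
#16 0x76→b14/s6 MISS; vc=[60,33,44,20]
#17 0xb5→b22/s6 MISS; vc=[33,44,20,14]
#18 0x74→b14/s6 VC-HIT; vc=[33,44,20,22]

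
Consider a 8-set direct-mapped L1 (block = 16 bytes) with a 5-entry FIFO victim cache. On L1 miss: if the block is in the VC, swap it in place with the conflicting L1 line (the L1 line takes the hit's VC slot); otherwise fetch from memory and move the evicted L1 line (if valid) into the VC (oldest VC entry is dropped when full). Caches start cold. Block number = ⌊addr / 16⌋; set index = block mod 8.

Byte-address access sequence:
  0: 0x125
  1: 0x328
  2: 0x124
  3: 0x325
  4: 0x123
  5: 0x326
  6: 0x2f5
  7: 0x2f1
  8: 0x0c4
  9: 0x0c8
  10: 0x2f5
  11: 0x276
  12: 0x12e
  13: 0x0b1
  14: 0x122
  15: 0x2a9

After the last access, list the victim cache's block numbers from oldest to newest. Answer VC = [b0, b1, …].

0: 0x125 (blk 18, set 2) → MISS  vc=[]
1: 0x328 (blk 50, set 2) → MISS  vc=[18]
2: 0x124 (blk 18, set 2) → VC-HIT  vc=[50]
3: 0x325 (blk 50, set 2) → VC-HIT  vc=[18]
4: 0x123 (blk 18, set 2) → VC-HIT  vc=[50]
5: 0x326 (blk 50, set 2) → VC-HIT  vc=[18]
6: 0x2f5 (blk 47, set 7) → MISS  vc=[18]
7: 0x2f1 (blk 47, set 7) → L1-HIT  vc=[18]
8: 0xc4 (blk 12, set 4) → MISS  vc=[18]
9: 0xc8 (blk 12, set 4) → L1-HIT  vc=[18]
10: 0x2f5 (blk 47, set 7) → L1-HIT  vc=[18]
11: 0x276 (blk 39, set 7) → MISS  vc=[18, 47]
12: 0x12e (blk 18, set 2) → VC-HIT  vc=[50, 47]
13: 0xb1 (blk 11, set 3) → MISS  vc=[50, 47]
14: 0x122 (blk 18, set 2) → L1-HIT  vc=[50, 47]
15: 0x2a9 (blk 42, set 2) → MISS  vc=[50, 47, 18]

VC = [50, 47, 18]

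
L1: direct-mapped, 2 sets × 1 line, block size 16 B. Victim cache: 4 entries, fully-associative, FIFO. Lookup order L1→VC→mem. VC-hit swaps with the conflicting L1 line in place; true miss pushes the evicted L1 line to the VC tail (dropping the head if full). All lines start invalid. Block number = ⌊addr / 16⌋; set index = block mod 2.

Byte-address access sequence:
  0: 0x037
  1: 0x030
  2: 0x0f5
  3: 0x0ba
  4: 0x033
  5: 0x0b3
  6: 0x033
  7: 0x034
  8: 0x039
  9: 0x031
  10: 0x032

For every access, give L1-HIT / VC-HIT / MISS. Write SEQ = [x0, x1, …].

0: 0x37 (blk 3, set 1) → MISS  vc=[]
1: 0x30 (blk 3, set 1) → L1-HIT  vc=[]
2: 0xf5 (blk 15, set 1) → MISS  vc=[3]
3: 0xba (blk 11, set 1) → MISS  vc=[3, 15]
4: 0x33 (blk 3, set 1) → VC-HIT  vc=[11, 15]
5: 0xb3 (blk 11, set 1) → VC-HIT  vc=[3, 15]
6: 0x33 (blk 3, set 1) → VC-HIT  vc=[11, 15]
7: 0x34 (blk 3, set 1) → L1-HIT  vc=[11, 15]
8: 0x39 (blk 3, set 1) → L1-HIT  vc=[11, 15]
9: 0x31 (blk 3, set 1) → L1-HIT  vc=[11, 15]
10: 0x32 (blk 3, set 1) → L1-HIT  vc=[11, 15]

SEQ = [MISS, L1-HIT, MISS, MISS, VC-HIT, VC-HIT, VC-HIT, L1-HIT, L1-HIT, L1-HIT, L1-HIT]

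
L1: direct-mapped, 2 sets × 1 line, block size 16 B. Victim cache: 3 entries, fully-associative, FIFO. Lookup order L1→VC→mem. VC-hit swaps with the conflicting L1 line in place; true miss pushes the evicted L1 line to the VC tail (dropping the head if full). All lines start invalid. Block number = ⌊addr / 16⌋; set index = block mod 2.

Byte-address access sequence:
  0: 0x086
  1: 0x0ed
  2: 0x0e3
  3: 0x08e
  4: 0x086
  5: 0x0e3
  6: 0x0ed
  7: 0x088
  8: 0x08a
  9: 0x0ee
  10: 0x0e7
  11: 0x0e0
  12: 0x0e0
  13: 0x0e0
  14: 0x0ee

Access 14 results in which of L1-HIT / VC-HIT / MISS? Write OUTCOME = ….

OUTCOME = L1-HIT

#0 0x86→b8/s0 MISS; vc=[]
#1 0xed→b14/s0 MISS; vc=[8]
#2 0xe3→b14/s0 L1-HIT; vc=[8]
#3 0x8e→b8/s0 VC-HIT; vc=[14]
#4 0x86→b8/s0 L1-HIT; vc=[14]
#5 0xe3→b14/s0 VC-HIT; vc=[8]
#6 0xed→b14/s0 L1-HIT; vc=[8]
#7 0x88→b8/s0 VC-HIT; vc=[14]
#8 0x8a→b8/s0 L1-HIT; vc=[14]
#9 0xee→b14/s0 VC-HIT; vc=[8]
#10 0xe7→b14/s0 L1-HIT; vc=[8]
#11 0xe0→b14/s0 L1-HIT; vc=[8]
#12 0xe0→b14/s0 L1-HIT; vc=[8]
#13 0xe0→b14/s0 L1-HIT; vc=[8]
#14 0xee→b14/s0 L1-HIT; vc=[8]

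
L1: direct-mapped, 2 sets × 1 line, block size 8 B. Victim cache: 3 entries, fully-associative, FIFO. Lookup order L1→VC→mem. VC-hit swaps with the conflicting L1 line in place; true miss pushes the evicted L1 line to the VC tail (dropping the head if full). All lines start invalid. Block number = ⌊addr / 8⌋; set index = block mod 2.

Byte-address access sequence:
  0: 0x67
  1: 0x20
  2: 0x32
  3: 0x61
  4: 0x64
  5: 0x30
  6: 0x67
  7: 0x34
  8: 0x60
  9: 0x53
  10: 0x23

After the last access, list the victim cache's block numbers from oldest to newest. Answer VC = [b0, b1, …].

VC = [6, 10, 12]

  [0] addr=0x67 blk=12 s=0: MISS | VC []
  [1] addr=0x20 blk=4 s=0: MISS | VC [12]
  [2] addr=0x32 blk=6 s=0: MISS | VC [12, 4]
  [3] addr=0x61 blk=12 s=0: VC-HIT | VC [6, 4]
  [4] addr=0x64 blk=12 s=0: L1-HIT | VC [6, 4]
  [5] addr=0x30 blk=6 s=0: VC-HIT | VC [12, 4]
  [6] addr=0x67 blk=12 s=0: VC-HIT | VC [6, 4]
  [7] addr=0x34 blk=6 s=0: VC-HIT | VC [12, 4]
  [8] addr=0x60 blk=12 s=0: VC-HIT | VC [6, 4]
  [9] addr=0x53 blk=10 s=0: MISS | VC [6, 4, 12]
  [10] addr=0x23 blk=4 s=0: VC-HIT | VC [6, 10, 12]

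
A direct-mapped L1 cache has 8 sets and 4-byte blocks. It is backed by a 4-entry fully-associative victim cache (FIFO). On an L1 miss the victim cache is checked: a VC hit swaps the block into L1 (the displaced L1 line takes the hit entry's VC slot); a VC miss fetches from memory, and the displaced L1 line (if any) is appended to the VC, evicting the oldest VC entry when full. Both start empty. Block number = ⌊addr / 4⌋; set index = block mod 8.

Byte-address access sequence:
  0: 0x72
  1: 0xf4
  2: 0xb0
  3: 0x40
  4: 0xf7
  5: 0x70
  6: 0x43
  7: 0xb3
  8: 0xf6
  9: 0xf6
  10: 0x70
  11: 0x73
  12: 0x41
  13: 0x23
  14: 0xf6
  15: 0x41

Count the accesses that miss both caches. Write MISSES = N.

#0 0x72→b28/s4 MISS; vc=[]
#1 0xf4→b61/s5 MISS; vc=[]
#2 0xb0→b44/s4 MISS; vc=[28]
#3 0x40→b16/s0 MISS; vc=[28]
#4 0xf7→b61/s5 L1-HIT; vc=[28]
#5 0x70→b28/s4 VC-HIT; vc=[44]
#6 0x43→b16/s0 L1-HIT; vc=[44]
#7 0xb3→b44/s4 VC-HIT; vc=[28]
#8 0xf6→b61/s5 L1-HIT; vc=[28]
#9 0xf6→b61/s5 L1-HIT; vc=[28]
#10 0x70→b28/s4 VC-HIT; vc=[44]
#11 0x73→b28/s4 L1-HIT; vc=[44]
#12 0x41→b16/s0 L1-HIT; vc=[44]
#13 0x23→b8/s0 MISS; vc=[44,16]
#14 0xf6→b61/s5 L1-HIT; vc=[44,16]
#15 0x41→b16/s0 VC-HIT; vc=[44,8]

MISSES = 5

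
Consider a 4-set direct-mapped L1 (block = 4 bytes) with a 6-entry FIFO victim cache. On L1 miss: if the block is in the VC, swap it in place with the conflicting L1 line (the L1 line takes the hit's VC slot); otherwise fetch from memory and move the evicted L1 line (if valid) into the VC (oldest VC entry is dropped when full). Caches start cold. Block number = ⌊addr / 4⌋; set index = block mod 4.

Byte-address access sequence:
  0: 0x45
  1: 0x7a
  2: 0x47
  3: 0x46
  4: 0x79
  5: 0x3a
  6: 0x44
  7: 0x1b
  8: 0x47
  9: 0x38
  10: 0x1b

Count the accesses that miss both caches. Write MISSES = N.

0: 0x45 (blk 17, set 1) → MISS  vc=[]
1: 0x7a (blk 30, set 2) → MISS  vc=[]
2: 0x47 (blk 17, set 1) → L1-HIT  vc=[]
3: 0x46 (blk 17, set 1) → L1-HIT  vc=[]
4: 0x79 (blk 30, set 2) → L1-HIT  vc=[]
5: 0x3a (blk 14, set 2) → MISS  vc=[30]
6: 0x44 (blk 17, set 1) → L1-HIT  vc=[30]
7: 0x1b (blk 6, set 2) → MISS  vc=[30, 14]
8: 0x47 (blk 17, set 1) → L1-HIT  vc=[30, 14]
9: 0x38 (blk 14, set 2) → VC-HIT  vc=[30, 6]
10: 0x1b (blk 6, set 2) → VC-HIT  vc=[30, 14]

MISSES = 4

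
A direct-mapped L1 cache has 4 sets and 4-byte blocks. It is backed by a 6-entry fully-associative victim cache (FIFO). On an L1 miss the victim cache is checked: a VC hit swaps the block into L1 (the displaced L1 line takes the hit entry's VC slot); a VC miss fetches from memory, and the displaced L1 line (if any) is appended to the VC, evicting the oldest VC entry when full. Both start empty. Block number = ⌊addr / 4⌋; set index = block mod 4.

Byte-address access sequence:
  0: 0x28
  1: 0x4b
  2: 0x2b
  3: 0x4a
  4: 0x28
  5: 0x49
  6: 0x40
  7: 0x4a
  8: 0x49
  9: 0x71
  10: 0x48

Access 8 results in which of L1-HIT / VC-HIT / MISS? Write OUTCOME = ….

0: 0x28 (blk 10, set 2) → MISS  vc=[]
1: 0x4b (blk 18, set 2) → MISS  vc=[10]
2: 0x2b (blk 10, set 2) → VC-HIT  vc=[18]
3: 0x4a (blk 18, set 2) → VC-HIT  vc=[10]
4: 0x28 (blk 10, set 2) → VC-HIT  vc=[18]
5: 0x49 (blk 18, set 2) → VC-HIT  vc=[10]
6: 0x40 (blk 16, set 0) → MISS  vc=[10]
7: 0x4a (blk 18, set 2) → L1-HIT  vc=[10]
8: 0x49 (blk 18, set 2) → L1-HIT  vc=[10]
9: 0x71 (blk 28, set 0) → MISS  vc=[10, 16]
10: 0x48 (blk 18, set 2) → L1-HIT  vc=[10, 16]

OUTCOME = L1-HIT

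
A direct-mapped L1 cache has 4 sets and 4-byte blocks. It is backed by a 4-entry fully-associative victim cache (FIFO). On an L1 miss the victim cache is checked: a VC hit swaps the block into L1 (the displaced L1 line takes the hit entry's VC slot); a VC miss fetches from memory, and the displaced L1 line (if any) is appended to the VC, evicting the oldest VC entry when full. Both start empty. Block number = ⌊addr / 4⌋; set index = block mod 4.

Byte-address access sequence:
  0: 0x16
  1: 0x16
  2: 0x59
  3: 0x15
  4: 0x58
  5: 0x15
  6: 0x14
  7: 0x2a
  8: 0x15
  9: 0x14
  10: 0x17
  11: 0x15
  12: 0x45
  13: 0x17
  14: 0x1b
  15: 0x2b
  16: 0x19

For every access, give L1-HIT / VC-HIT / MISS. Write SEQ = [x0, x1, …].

SEQ = [MISS, L1-HIT, MISS, L1-HIT, L1-HIT, L1-HIT, L1-HIT, MISS, L1-HIT, L1-HIT, L1-HIT, L1-HIT, MISS, VC-HIT, MISS, VC-HIT, VC-HIT]

#0 0x16→b5/s1 MISS; vc=[]
#1 0x16→b5/s1 L1-HIT; vc=[]
#2 0x59→b22/s2 MISS; vc=[]
#3 0x15→b5/s1 L1-HIT; vc=[]
#4 0x58→b22/s2 L1-HIT; vc=[]
#5 0x15→b5/s1 L1-HIT; vc=[]
#6 0x14→b5/s1 L1-HIT; vc=[]
#7 0x2a→b10/s2 MISS; vc=[22]
#8 0x15→b5/s1 L1-HIT; vc=[22]
#9 0x14→b5/s1 L1-HIT; vc=[22]
#10 0x17→b5/s1 L1-HIT; vc=[22]
#11 0x15→b5/s1 L1-HIT; vc=[22]
#12 0x45→b17/s1 MISS; vc=[22,5]
#13 0x17→b5/s1 VC-HIT; vc=[22,17]
#14 0x1b→b6/s2 MISS; vc=[22,17,10]
#15 0x2b→b10/s2 VC-HIT; vc=[22,17,6]
#16 0x19→b6/s2 VC-HIT; vc=[22,17,10]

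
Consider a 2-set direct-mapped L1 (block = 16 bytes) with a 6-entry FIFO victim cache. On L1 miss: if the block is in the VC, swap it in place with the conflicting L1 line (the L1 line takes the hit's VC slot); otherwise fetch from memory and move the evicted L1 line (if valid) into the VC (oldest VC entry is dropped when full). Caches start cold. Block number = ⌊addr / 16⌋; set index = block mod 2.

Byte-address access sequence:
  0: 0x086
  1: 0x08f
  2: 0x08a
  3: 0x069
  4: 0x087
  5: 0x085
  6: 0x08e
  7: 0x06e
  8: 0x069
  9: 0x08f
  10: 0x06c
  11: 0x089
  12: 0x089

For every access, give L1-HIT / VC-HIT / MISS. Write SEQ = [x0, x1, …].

SEQ = [MISS, L1-HIT, L1-HIT, MISS, VC-HIT, L1-HIT, L1-HIT, VC-HIT, L1-HIT, VC-HIT, VC-HIT, VC-HIT, L1-HIT]

#0 0x86→b8/s0 MISS; vc=[]
#1 0x8f→b8/s0 L1-HIT; vc=[]
#2 0x8a→b8/s0 L1-HIT; vc=[]
#3 0x69→b6/s0 MISS; vc=[8]
#4 0x87→b8/s0 VC-HIT; vc=[6]
#5 0x85→b8/s0 L1-HIT; vc=[6]
#6 0x8e→b8/s0 L1-HIT; vc=[6]
#7 0x6e→b6/s0 VC-HIT; vc=[8]
#8 0x69→b6/s0 L1-HIT; vc=[8]
#9 0x8f→b8/s0 VC-HIT; vc=[6]
#10 0x6c→b6/s0 VC-HIT; vc=[8]
#11 0x89→b8/s0 VC-HIT; vc=[6]
#12 0x89→b8/s0 L1-HIT; vc=[6]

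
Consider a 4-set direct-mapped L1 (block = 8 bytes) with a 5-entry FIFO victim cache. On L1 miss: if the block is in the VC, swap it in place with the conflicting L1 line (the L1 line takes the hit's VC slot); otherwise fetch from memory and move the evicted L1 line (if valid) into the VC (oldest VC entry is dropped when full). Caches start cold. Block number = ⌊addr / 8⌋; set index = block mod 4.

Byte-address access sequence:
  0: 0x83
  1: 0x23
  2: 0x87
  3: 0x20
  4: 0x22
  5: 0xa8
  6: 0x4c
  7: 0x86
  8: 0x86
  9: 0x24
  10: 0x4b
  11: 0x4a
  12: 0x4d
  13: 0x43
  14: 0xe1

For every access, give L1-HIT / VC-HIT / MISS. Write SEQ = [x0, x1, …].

SEQ = [MISS, MISS, VC-HIT, VC-HIT, L1-HIT, MISS, MISS, VC-HIT, L1-HIT, VC-HIT, L1-HIT, L1-HIT, L1-HIT, MISS, MISS]

0: 0x83 (blk 16, set 0) → MISS  vc=[]
1: 0x23 (blk 4, set 0) → MISS  vc=[16]
2: 0x87 (blk 16, set 0) → VC-HIT  vc=[4]
3: 0x20 (blk 4, set 0) → VC-HIT  vc=[16]
4: 0x22 (blk 4, set 0) → L1-HIT  vc=[16]
5: 0xa8 (blk 21, set 1) → MISS  vc=[16]
6: 0x4c (blk 9, set 1) → MISS  vc=[16, 21]
7: 0x86 (blk 16, set 0) → VC-HIT  vc=[4, 21]
8: 0x86 (blk 16, set 0) → L1-HIT  vc=[4, 21]
9: 0x24 (blk 4, set 0) → VC-HIT  vc=[16, 21]
10: 0x4b (blk 9, set 1) → L1-HIT  vc=[16, 21]
11: 0x4a (blk 9, set 1) → L1-HIT  vc=[16, 21]
12: 0x4d (blk 9, set 1) → L1-HIT  vc=[16, 21]
13: 0x43 (blk 8, set 0) → MISS  vc=[16, 21, 4]
14: 0xe1 (blk 28, set 0) → MISS  vc=[16, 21, 4, 8]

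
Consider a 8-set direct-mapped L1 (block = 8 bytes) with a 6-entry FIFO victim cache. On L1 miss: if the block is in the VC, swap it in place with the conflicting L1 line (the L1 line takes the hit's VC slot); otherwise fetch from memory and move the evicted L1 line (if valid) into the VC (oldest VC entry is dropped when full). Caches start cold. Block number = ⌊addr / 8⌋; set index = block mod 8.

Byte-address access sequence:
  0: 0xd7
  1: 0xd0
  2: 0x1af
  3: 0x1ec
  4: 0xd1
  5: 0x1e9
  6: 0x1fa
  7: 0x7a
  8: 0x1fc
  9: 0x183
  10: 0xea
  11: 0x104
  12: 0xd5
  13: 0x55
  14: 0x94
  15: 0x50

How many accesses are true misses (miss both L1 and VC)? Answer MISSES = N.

MISSES = 10

#0 0xd7→b26/s2 MISS; vc=[]
#1 0xd0→b26/s2 L1-HIT; vc=[]
#2 0x1af→b53/s5 MISS; vc=[]
#3 0x1ec→b61/s5 MISS; vc=[53]
#4 0xd1→b26/s2 L1-HIT; vc=[53]
#5 0x1e9→b61/s5 L1-HIT; vc=[53]
#6 0x1fa→b63/s7 MISS; vc=[53]
#7 0x7a→b15/s7 MISS; vc=[53,63]
#8 0x1fc→b63/s7 VC-HIT; vc=[53,15]
#9 0x183→b48/s0 MISS; vc=[53,15]
#10 0xea→b29/s5 MISS; vc=[53,15,61]
#11 0x104→b32/s0 MISS; vc=[53,15,61,48]
#12 0xd5→b26/s2 L1-HIT; vc=[53,15,61,48]
#13 0x55→b10/s2 MISS; vc=[53,15,61,48,26]
#14 0x94→b18/s2 MISS; vc=[53,15,61,48,26,10]
#15 0x50→b10/s2 VC-HIT; vc=[53,15,61,48,26,18]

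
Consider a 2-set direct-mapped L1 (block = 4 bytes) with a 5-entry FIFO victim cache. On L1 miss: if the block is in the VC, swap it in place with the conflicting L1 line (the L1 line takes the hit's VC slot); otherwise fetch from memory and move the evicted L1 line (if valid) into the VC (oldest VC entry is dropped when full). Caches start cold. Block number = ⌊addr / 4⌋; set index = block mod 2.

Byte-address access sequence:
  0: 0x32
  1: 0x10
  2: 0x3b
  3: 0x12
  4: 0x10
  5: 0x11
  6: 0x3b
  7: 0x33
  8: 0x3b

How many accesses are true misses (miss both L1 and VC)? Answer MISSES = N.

MISSES = 3

  [0] addr=0x32 blk=12 s=0: MISS | VC []
  [1] addr=0x10 blk=4 s=0: MISS | VC [12]
  [2] addr=0x3b blk=14 s=0: MISS | VC [12, 4]
  [3] addr=0x12 blk=4 s=0: VC-HIT | VC [12, 14]
  [4] addr=0x10 blk=4 s=0: L1-HIT | VC [12, 14]
  [5] addr=0x11 blk=4 s=0: L1-HIT | VC [12, 14]
  [6] addr=0x3b blk=14 s=0: VC-HIT | VC [12, 4]
  [7] addr=0x33 blk=12 s=0: VC-HIT | VC [14, 4]
  [8] addr=0x3b blk=14 s=0: VC-HIT | VC [12, 4]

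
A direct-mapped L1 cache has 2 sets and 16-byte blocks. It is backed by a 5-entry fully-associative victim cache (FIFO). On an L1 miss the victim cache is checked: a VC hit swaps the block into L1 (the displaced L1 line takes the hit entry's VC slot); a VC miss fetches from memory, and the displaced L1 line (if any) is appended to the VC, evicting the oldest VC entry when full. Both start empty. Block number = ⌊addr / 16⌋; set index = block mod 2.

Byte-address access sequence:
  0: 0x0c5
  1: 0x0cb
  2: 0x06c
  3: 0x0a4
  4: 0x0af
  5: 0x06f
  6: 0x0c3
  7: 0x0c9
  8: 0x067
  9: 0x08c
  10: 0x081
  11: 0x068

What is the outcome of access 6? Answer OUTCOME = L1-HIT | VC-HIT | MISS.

#0 0xc5→b12/s0 MISS; vc=[]
#1 0xcb→b12/s0 L1-HIT; vc=[]
#2 0x6c→b6/s0 MISS; vc=[12]
#3 0xa4→b10/s0 MISS; vc=[12,6]
#4 0xaf→b10/s0 L1-HIT; vc=[12,6]
#5 0x6f→b6/s0 VC-HIT; vc=[12,10]
#6 0xc3→b12/s0 VC-HIT; vc=[6,10]
#7 0xc9→b12/s0 L1-HIT; vc=[6,10]
#8 0x67→b6/s0 VC-HIT; vc=[12,10]
#9 0x8c→b8/s0 MISS; vc=[12,10,6]
#10 0x81→b8/s0 L1-HIT; vc=[12,10,6]
#11 0x68→b6/s0 VC-HIT; vc=[12,10,8]

OUTCOME = VC-HIT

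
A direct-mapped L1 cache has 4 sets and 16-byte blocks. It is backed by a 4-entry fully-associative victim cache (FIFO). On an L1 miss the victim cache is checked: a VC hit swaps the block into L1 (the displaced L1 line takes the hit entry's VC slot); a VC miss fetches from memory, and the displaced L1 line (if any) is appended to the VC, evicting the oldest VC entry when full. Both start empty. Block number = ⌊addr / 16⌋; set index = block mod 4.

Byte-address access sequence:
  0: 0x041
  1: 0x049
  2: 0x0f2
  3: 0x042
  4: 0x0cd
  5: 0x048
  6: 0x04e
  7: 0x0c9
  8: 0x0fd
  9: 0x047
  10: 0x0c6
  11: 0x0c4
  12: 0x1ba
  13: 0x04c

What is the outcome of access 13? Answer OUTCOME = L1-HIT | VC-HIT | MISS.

OUTCOME = VC-HIT

  [0] addr=0x41 blk=4 s=0: MISS | VC []
  [1] addr=0x49 blk=4 s=0: L1-HIT | VC []
  [2] addr=0xf2 blk=15 s=3: MISS | VC []
  [3] addr=0x42 blk=4 s=0: L1-HIT | VC []
  [4] addr=0xcd blk=12 s=0: MISS | VC [4]
  [5] addr=0x48 blk=4 s=0: VC-HIT | VC [12]
  [6] addr=0x4e blk=4 s=0: L1-HIT | VC [12]
  [7] addr=0xc9 blk=12 s=0: VC-HIT | VC [4]
  [8] addr=0xfd blk=15 s=3: L1-HIT | VC [4]
  [9] addr=0x47 blk=4 s=0: VC-HIT | VC [12]
  [10] addr=0xc6 blk=12 s=0: VC-HIT | VC [4]
  [11] addr=0xc4 blk=12 s=0: L1-HIT | VC [4]
  [12] addr=0x1ba blk=27 s=3: MISS | VC [4, 15]
  [13] addr=0x4c blk=4 s=0: VC-HIT | VC [12, 15]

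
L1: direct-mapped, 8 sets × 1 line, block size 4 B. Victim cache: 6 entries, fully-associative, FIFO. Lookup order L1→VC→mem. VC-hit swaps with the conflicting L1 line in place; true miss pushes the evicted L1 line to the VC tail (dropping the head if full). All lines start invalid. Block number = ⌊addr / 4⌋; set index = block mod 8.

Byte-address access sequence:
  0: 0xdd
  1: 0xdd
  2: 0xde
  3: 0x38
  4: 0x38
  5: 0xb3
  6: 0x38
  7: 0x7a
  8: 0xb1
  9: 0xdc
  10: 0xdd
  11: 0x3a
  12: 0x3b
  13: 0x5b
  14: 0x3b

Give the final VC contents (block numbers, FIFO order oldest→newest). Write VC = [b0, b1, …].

#0 0xdd→b55/s7 MISS; vc=[]
#1 0xdd→b55/s7 L1-HIT; vc=[]
#2 0xde→b55/s7 L1-HIT; vc=[]
#3 0x38→b14/s6 MISS; vc=[]
#4 0x38→b14/s6 L1-HIT; vc=[]
#5 0xb3→b44/s4 MISS; vc=[]
#6 0x38→b14/s6 L1-HIT; vc=[]
#7 0x7a→b30/s6 MISS; vc=[14]
#8 0xb1→b44/s4 L1-HIT; vc=[14]
#9 0xdc→b55/s7 L1-HIT; vc=[14]
#10 0xdd→b55/s7 L1-HIT; vc=[14]
#11 0x3a→b14/s6 VC-HIT; vc=[30]
#12 0x3b→b14/s6 L1-HIT; vc=[30]
#13 0x5b→b22/s6 MISS; vc=[30,14]
#14 0x3b→b14/s6 VC-HIT; vc=[30,22]

VC = [30, 22]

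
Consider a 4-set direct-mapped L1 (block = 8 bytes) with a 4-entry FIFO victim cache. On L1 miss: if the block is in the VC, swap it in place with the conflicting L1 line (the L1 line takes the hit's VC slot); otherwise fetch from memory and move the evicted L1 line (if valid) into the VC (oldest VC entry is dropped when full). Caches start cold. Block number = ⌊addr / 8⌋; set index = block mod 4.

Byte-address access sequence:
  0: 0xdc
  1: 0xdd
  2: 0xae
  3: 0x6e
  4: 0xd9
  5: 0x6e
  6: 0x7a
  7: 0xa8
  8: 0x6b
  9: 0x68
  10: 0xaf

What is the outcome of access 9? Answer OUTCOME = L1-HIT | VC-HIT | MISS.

OUTCOME = L1-HIT

0: 0xdc (blk 27, set 3) → MISS  vc=[]
1: 0xdd (blk 27, set 3) → L1-HIT  vc=[]
2: 0xae (blk 21, set 1) → MISS  vc=[]
3: 0x6e (blk 13, set 1) → MISS  vc=[21]
4: 0xd9 (blk 27, set 3) → L1-HIT  vc=[21]
5: 0x6e (blk 13, set 1) → L1-HIT  vc=[21]
6: 0x7a (blk 15, set 3) → MISS  vc=[21, 27]
7: 0xa8 (blk 21, set 1) → VC-HIT  vc=[13, 27]
8: 0x6b (blk 13, set 1) → VC-HIT  vc=[21, 27]
9: 0x68 (blk 13, set 1) → L1-HIT  vc=[21, 27]
10: 0xaf (blk 21, set 1) → VC-HIT  vc=[13, 27]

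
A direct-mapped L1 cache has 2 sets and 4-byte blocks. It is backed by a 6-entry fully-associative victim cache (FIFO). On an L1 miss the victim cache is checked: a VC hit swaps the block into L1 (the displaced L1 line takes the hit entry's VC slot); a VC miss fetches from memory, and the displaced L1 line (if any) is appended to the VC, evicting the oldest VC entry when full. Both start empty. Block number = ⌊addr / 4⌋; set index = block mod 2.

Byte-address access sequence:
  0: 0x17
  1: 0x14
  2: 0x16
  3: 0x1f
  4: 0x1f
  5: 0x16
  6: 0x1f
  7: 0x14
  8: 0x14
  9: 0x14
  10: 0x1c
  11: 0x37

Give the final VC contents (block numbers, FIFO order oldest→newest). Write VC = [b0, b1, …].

  [0] addr=0x17 blk=5 s=1: MISS | VC []
  [1] addr=0x14 blk=5 s=1: L1-HIT | VC []
  [2] addr=0x16 blk=5 s=1: L1-HIT | VC []
  [3] addr=0x1f blk=7 s=1: MISS | VC [5]
  [4] addr=0x1f blk=7 s=1: L1-HIT | VC [5]
  [5] addr=0x16 blk=5 s=1: VC-HIT | VC [7]
  [6] addr=0x1f blk=7 s=1: VC-HIT | VC [5]
  [7] addr=0x14 blk=5 s=1: VC-HIT | VC [7]
  [8] addr=0x14 blk=5 s=1: L1-HIT | VC [7]
  [9] addr=0x14 blk=5 s=1: L1-HIT | VC [7]
  [10] addr=0x1c blk=7 s=1: VC-HIT | VC [5]
  [11] addr=0x37 blk=13 s=1: MISS | VC [5, 7]

VC = [5, 7]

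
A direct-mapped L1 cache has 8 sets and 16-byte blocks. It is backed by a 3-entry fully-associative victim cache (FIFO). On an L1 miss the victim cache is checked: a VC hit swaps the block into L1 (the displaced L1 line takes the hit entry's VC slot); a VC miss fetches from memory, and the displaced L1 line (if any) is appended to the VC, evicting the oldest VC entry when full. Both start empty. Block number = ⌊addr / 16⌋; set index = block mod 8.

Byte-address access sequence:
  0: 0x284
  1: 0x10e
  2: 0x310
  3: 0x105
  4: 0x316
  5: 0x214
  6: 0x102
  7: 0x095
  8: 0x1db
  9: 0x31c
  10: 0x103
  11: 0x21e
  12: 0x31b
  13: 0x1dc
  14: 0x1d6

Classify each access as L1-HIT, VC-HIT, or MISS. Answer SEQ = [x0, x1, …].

  [0] addr=0x284 blk=40 s=0: MISS | VC []
  [1] addr=0x10e blk=16 s=0: MISS | VC [40]
  [2] addr=0x310 blk=49 s=1: MISS | VC [40]
  [3] addr=0x105 blk=16 s=0: L1-HIT | VC [40]
  [4] addr=0x316 blk=49 s=1: L1-HIT | VC [40]
  [5] addr=0x214 blk=33 s=1: MISS | VC [40, 49]
  [6] addr=0x102 blk=16 s=0: L1-HIT | VC [40, 49]
  [7] addr=0x95 blk=9 s=1: MISS | VC [40, 49, 33]
  [8] addr=0x1db blk=29 s=5: MISS | VC [40, 49, 33]
  [9] addr=0x31c blk=49 s=1: VC-HIT | VC [40, 9, 33]
  [10] addr=0x103 blk=16 s=0: L1-HIT | VC [40, 9, 33]
  [11] addr=0x21e blk=33 s=1: VC-HIT | VC [40, 9, 49]
  [12] addr=0x31b blk=49 s=1: VC-HIT | VC [40, 9, 33]
  [13] addr=0x1dc blk=29 s=5: L1-HIT | VC [40, 9, 33]
  [14] addr=0x1d6 blk=29 s=5: L1-HIT | VC [40, 9, 33]

SEQ = [MISS, MISS, MISS, L1-HIT, L1-HIT, MISS, L1-HIT, MISS, MISS, VC-HIT, L1-HIT, VC-HIT, VC-HIT, L1-HIT, L1-HIT]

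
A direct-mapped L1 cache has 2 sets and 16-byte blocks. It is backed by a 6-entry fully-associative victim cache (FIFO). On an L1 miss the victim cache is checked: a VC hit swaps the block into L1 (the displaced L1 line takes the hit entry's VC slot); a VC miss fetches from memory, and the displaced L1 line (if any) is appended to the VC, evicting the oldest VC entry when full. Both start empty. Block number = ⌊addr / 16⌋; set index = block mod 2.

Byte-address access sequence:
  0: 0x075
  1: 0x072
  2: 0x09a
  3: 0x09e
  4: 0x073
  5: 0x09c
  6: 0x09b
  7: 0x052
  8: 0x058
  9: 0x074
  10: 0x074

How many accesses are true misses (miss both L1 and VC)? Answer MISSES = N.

MISSES = 3

#0 0x75→b7/s1 MISS; vc=[]
#1 0x72→b7/s1 L1-HIT; vc=[]
#2 0x9a→b9/s1 MISS; vc=[7]
#3 0x9e→b9/s1 L1-HIT; vc=[7]
#4 0x73→b7/s1 VC-HIT; vc=[9]
#5 0x9c→b9/s1 VC-HIT; vc=[7]
#6 0x9b→b9/s1 L1-HIT; vc=[7]
#7 0x52→b5/s1 MISS; vc=[7,9]
#8 0x58→b5/s1 L1-HIT; vc=[7,9]
#9 0x74→b7/s1 VC-HIT; vc=[5,9]
#10 0x74→b7/s1 L1-HIT; vc=[5,9]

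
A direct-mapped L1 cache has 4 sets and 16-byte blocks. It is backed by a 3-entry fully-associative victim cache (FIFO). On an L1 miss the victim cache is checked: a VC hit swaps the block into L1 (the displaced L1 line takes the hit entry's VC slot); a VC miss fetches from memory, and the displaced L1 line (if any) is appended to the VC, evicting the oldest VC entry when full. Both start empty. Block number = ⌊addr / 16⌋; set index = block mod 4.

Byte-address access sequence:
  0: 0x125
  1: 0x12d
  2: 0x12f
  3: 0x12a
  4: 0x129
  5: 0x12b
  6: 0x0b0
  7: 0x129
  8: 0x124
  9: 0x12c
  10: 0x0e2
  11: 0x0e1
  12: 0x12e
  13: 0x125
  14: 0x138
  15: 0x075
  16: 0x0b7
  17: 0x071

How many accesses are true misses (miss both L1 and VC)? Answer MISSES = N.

MISSES = 5

  [0] addr=0x125 blk=18 s=2: MISS | VC []
  [1] addr=0x12d blk=18 s=2: L1-HIT | VC []
  [2] addr=0x12f blk=18 s=2: L1-HIT | VC []
  [3] addr=0x12a blk=18 s=2: L1-HIT | VC []
  [4] addr=0x129 blk=18 s=2: L1-HIT | VC []
  [5] addr=0x12b blk=18 s=2: L1-HIT | VC []
  [6] addr=0xb0 blk=11 s=3: MISS | VC []
  [7] addr=0x129 blk=18 s=2: L1-HIT | VC []
  [8] addr=0x124 blk=18 s=2: L1-HIT | VC []
  [9] addr=0x12c blk=18 s=2: L1-HIT | VC []
  [10] addr=0xe2 blk=14 s=2: MISS | VC [18]
  [11] addr=0xe1 blk=14 s=2: L1-HIT | VC [18]
  [12] addr=0x12e blk=18 s=2: VC-HIT | VC [14]
  [13] addr=0x125 blk=18 s=2: L1-HIT | VC [14]
  [14] addr=0x138 blk=19 s=3: MISS | VC [14, 11]
  [15] addr=0x75 blk=7 s=3: MISS | VC [14, 11, 19]
  [16] addr=0xb7 blk=11 s=3: VC-HIT | VC [14, 7, 19]
  [17] addr=0x71 blk=7 s=3: VC-HIT | VC [14, 11, 19]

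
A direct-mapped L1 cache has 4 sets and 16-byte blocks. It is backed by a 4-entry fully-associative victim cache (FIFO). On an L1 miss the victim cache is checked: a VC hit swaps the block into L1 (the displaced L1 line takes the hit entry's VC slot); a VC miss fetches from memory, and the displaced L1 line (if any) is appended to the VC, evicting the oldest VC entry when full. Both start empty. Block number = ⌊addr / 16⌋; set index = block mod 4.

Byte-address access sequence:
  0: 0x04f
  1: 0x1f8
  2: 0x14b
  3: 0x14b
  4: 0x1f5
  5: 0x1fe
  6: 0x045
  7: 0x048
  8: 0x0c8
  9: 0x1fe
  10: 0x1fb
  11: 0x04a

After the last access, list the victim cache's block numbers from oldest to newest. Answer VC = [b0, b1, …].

0: 0x4f (blk 4, set 0) → MISS  vc=[]
1: 0x1f8 (blk 31, set 3) → MISS  vc=[]
2: 0x14b (blk 20, set 0) → MISS  vc=[4]
3: 0x14b (blk 20, set 0) → L1-HIT  vc=[4]
4: 0x1f5 (blk 31, set 3) → L1-HIT  vc=[4]
5: 0x1fe (blk 31, set 3) → L1-HIT  vc=[4]
6: 0x45 (blk 4, set 0) → VC-HIT  vc=[20]
7: 0x48 (blk 4, set 0) → L1-HIT  vc=[20]
8: 0xc8 (blk 12, set 0) → MISS  vc=[20, 4]
9: 0x1fe (blk 31, set 3) → L1-HIT  vc=[20, 4]
10: 0x1fb (blk 31, set 3) → L1-HIT  vc=[20, 4]
11: 0x4a (blk 4, set 0) → VC-HIT  vc=[20, 12]

VC = [20, 12]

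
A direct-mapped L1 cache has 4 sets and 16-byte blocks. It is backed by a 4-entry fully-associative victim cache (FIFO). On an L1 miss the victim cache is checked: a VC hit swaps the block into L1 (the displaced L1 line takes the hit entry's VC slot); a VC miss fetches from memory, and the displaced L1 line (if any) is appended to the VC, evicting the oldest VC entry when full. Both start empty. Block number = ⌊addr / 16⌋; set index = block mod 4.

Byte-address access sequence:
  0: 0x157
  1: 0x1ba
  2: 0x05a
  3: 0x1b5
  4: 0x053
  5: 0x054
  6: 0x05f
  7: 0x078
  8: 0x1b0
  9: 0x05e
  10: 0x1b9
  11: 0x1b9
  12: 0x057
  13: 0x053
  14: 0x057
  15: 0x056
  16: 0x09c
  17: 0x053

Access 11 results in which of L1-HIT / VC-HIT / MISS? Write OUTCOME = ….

OUTCOME = L1-HIT

#0 0x157→b21/s1 MISS; vc=[]
#1 0x1ba→b27/s3 MISS; vc=[]
#2 0x5a→b5/s1 MISS; vc=[21]
#3 0x1b5→b27/s3 L1-HIT; vc=[21]
#4 0x53→b5/s1 L1-HIT; vc=[21]
#5 0x54→b5/s1 L1-HIT; vc=[21]
#6 0x5f→b5/s1 L1-HIT; vc=[21]
#7 0x78→b7/s3 MISS; vc=[21,27]
#8 0x1b0→b27/s3 VC-HIT; vc=[21,7]
#9 0x5e→b5/s1 L1-HIT; vc=[21,7]
#10 0x1b9→b27/s3 L1-HIT; vc=[21,7]
#11 0x1b9→b27/s3 L1-HIT; vc=[21,7]
#12 0x57→b5/s1 L1-HIT; vc=[21,7]
#13 0x53→b5/s1 L1-HIT; vc=[21,7]
#14 0x57→b5/s1 L1-HIT; vc=[21,7]
#15 0x56→b5/s1 L1-HIT; vc=[21,7]
#16 0x9c→b9/s1 MISS; vc=[21,7,5]
#17 0x53→b5/s1 VC-HIT; vc=[21,7,9]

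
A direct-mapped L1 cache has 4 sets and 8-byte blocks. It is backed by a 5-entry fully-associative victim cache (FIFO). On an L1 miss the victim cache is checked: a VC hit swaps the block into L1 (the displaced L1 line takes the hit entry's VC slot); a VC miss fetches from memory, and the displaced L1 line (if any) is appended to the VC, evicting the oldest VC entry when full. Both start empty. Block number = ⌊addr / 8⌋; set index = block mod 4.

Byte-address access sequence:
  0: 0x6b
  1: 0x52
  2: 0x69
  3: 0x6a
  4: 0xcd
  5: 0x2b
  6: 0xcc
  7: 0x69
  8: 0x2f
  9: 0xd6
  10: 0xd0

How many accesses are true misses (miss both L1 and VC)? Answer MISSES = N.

MISSES = 5

#0 0x6b→b13/s1 MISS; vc=[]
#1 0x52→b10/s2 MISS; vc=[]
#2 0x69→b13/s1 L1-HIT; vc=[]
#3 0x6a→b13/s1 L1-HIT; vc=[]
#4 0xcd→b25/s1 MISS; vc=[13]
#5 0x2b→b5/s1 MISS; vc=[13,25]
#6 0xcc→b25/s1 VC-HIT; vc=[13,5]
#7 0x69→b13/s1 VC-HIT; vc=[25,5]
#8 0x2f→b5/s1 VC-HIT; vc=[25,13]
#9 0xd6→b26/s2 MISS; vc=[25,13,10]
#10 0xd0→b26/s2 L1-HIT; vc=[25,13,10]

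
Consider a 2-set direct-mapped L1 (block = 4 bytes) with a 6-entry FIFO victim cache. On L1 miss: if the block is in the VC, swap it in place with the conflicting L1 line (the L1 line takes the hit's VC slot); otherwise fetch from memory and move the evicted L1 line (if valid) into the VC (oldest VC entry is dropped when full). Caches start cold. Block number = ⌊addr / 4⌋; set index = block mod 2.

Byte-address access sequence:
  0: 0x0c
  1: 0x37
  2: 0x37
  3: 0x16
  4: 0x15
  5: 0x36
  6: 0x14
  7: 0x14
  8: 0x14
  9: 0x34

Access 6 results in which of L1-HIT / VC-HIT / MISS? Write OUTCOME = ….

OUTCOME = VC-HIT

0: 0xc (blk 3, set 1) → MISS  vc=[]
1: 0x37 (blk 13, set 1) → MISS  vc=[3]
2: 0x37 (blk 13, set 1) → L1-HIT  vc=[3]
3: 0x16 (blk 5, set 1) → MISS  vc=[3, 13]
4: 0x15 (blk 5, set 1) → L1-HIT  vc=[3, 13]
5: 0x36 (blk 13, set 1) → VC-HIT  vc=[3, 5]
6: 0x14 (blk 5, set 1) → VC-HIT  vc=[3, 13]
7: 0x14 (blk 5, set 1) → L1-HIT  vc=[3, 13]
8: 0x14 (blk 5, set 1) → L1-HIT  vc=[3, 13]
9: 0x34 (blk 13, set 1) → VC-HIT  vc=[3, 5]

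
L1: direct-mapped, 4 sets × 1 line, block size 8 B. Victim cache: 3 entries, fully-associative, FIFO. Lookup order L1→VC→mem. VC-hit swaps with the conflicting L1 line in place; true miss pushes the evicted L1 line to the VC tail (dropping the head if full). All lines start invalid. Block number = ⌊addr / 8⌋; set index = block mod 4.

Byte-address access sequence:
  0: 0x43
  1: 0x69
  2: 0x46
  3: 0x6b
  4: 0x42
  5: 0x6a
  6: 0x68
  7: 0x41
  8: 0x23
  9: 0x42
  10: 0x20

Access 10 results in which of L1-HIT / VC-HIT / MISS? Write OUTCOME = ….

0: 0x43 (blk 8, set 0) → MISS  vc=[]
1: 0x69 (blk 13, set 1) → MISS  vc=[]
2: 0x46 (blk 8, set 0) → L1-HIT  vc=[]
3: 0x6b (blk 13, set 1) → L1-HIT  vc=[]
4: 0x42 (blk 8, set 0) → L1-HIT  vc=[]
5: 0x6a (blk 13, set 1) → L1-HIT  vc=[]
6: 0x68 (blk 13, set 1) → L1-HIT  vc=[]
7: 0x41 (blk 8, set 0) → L1-HIT  vc=[]
8: 0x23 (blk 4, set 0) → MISS  vc=[8]
9: 0x42 (blk 8, set 0) → VC-HIT  vc=[4]
10: 0x20 (blk 4, set 0) → VC-HIT  vc=[8]

OUTCOME = VC-HIT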